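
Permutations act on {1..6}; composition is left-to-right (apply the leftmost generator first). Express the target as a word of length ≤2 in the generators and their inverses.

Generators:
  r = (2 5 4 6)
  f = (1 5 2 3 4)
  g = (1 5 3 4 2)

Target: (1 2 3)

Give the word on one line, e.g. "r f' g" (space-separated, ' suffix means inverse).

f' g

  after f': (1 4 3 2 5)
  after g: (1 2 3)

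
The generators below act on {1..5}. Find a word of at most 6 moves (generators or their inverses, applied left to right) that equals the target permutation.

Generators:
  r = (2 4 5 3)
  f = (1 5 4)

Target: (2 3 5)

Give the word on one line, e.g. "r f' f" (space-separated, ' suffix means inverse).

  after r: (2 4 5 3)
  after f': (1 4)(2 5 3)
  after r: (1 5 2 3 4)
  after f': (2 3 5)

r f' r f'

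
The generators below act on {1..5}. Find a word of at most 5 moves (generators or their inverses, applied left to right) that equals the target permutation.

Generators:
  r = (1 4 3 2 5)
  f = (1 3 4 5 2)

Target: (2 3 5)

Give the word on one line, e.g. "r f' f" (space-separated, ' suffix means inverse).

f' r f r' f'

  after f': (1 2 5 4 3)
  after r: (1 5 3 4 2)
  after f: (1 2 3 5 4)
  after r': (1 3 2 4 5)
  after f': (2 3 5)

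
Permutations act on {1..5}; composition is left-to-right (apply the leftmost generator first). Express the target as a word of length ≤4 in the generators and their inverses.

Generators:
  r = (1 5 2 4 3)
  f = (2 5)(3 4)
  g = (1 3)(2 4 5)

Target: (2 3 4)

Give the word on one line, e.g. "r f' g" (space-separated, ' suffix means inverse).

r' g g r

  after r': (1 3 4 2 5)
  after g: (3 5)
  after g: (1 3 2 4 5)
  after r: (2 3 4)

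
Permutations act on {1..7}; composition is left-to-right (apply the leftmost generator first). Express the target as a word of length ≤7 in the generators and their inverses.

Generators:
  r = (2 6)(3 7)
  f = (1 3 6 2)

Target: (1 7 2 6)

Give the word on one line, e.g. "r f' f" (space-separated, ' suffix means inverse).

r' f' f' f' r'

  after r': (2 6)(3 7)
  after f': (1 2 3 7)
  after f': (1 6 3 7 2)
  after f': (1 3 7 6)
  after r': (1 7 2 6)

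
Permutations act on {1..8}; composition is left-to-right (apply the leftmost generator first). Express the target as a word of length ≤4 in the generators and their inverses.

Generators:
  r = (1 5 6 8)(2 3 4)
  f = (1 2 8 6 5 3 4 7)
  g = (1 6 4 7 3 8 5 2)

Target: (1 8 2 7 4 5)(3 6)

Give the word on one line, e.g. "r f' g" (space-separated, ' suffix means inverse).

r g'

  after r: (1 5 6 8)(2 3 4)
  after g': (1 8 2 7 4 5)(3 6)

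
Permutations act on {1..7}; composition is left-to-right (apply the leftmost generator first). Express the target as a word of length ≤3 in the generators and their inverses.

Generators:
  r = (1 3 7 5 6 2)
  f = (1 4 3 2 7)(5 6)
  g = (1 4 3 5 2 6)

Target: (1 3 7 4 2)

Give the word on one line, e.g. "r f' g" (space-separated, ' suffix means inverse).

  after f: (1 4 3 2 7)(5 6)
  after f: (1 3 7 4 2)

f f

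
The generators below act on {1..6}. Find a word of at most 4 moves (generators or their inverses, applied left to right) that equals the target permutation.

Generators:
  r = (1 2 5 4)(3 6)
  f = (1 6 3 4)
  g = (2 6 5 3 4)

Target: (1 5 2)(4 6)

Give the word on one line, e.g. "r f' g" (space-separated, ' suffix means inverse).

f' r'

  after f': (1 4 3 6)
  after r': (1 5 2)(4 6)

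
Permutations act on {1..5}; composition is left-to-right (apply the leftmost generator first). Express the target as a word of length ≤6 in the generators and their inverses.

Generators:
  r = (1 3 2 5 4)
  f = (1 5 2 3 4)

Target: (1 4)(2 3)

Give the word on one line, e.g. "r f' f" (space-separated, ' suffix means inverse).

r' r' f f f

  after r': (1 4 5 2 3)
  after r': (1 5 3 4 2)
  after f: (1 2 5 4 3)
  after f: (1 3 5)
  after f: (1 4)(2 3)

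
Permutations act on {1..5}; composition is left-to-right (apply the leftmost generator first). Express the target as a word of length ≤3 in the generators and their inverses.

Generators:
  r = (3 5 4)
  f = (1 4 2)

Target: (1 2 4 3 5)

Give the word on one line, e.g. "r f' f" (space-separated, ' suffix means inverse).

  after r: (3 5 4)
  after f': (1 2 4 3 5)

r f'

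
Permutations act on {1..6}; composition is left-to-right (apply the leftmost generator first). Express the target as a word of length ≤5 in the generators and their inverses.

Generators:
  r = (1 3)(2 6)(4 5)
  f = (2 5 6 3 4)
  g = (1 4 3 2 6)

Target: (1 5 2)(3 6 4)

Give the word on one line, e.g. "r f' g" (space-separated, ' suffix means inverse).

  after f': (2 4 3 6 5)
  after r': (1 3 2 5 6 4)
  after g': (1 4 6)(2 5)
  after r': (1 5 6 3)(2 4)
  after g': (1 5 2)(3 6 4)

f' r' g' r' g'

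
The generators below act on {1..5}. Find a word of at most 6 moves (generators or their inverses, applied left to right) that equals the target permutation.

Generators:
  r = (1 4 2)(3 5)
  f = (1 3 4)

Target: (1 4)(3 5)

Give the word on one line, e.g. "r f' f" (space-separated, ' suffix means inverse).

  after f': (1 4 3)
  after r: (1 2)(3 4 5)
  after f': (1 2 4 5)
  after r: (3 5 4)
  after f': (1 4)(3 5)

f' r f' r f'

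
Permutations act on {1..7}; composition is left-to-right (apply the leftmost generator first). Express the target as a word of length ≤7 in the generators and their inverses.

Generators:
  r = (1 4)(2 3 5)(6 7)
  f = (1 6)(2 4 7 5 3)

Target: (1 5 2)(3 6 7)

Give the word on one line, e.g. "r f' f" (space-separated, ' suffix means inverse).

  after f': (1 6)(2 3 5 7 4)
  after f': (2 5 4 3 7)
  after f': (1 6)(2 7 3 4 5)
  after r: (1 7 5 3)(2 6 4)
  after f: (1 5 2)(3 6 7)

f' f' f' r f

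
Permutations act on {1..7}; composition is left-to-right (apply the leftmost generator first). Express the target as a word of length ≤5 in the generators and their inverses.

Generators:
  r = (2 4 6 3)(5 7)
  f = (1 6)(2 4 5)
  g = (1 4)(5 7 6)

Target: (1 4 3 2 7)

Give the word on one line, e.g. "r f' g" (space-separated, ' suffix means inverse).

  after g: (1 4)(5 7 6)
  after f': (1 2 5 7)(4 6)
  after r: (1 4 3 2 7)

g f' r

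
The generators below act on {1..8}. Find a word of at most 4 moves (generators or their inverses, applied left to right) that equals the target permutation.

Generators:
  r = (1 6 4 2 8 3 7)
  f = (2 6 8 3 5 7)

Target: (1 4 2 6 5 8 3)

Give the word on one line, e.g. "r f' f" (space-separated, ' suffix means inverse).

r r f' f'

  after r: (1 6 4 2 8 3 7)
  after r: (1 4 8 7 6 2 3)
  after f': (1 4 6 7 2 8 5 3)
  after f': (1 4 2 6 5 8 3)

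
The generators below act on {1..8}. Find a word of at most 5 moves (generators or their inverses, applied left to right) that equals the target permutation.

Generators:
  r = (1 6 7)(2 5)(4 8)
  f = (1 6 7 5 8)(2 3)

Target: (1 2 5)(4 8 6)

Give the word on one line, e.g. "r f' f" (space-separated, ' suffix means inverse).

  after f': (1 8 5 7 6)(2 3)
  after f': (1 5 6 8 7)
  after r': (1 2 5)(4 8 6)

f' f' r'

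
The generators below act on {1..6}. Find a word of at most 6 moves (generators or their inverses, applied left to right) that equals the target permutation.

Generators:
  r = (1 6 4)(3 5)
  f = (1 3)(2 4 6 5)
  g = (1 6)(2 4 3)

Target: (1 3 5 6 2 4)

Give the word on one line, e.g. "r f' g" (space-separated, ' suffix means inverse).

  after f: (1 3)(2 4 6 5)
  after r': (1 5 2 6 3 4)
  after g: (1 5 4 6 2)
  after r': (1 3 5 6 2 4)

f r' g r'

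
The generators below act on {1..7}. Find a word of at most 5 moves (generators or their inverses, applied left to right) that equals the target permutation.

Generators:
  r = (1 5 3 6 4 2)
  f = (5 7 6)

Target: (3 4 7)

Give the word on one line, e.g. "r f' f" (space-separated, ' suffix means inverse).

r' f' r

  after r': (1 2 4 6 3 5)
  after f': (1 2 4 7 5)(3 6)
  after r: (3 4 7)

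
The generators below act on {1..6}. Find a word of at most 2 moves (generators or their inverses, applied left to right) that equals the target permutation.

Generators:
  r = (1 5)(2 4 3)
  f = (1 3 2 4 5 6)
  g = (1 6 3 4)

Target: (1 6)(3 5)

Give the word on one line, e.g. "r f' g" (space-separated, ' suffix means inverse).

r' f

  after r': (1 5)(2 3 4)
  after f: (1 6)(3 5)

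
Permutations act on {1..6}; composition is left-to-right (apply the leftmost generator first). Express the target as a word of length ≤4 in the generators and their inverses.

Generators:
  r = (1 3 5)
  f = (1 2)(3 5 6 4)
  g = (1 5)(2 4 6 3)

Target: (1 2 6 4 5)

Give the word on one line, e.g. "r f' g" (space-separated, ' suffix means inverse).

  after r': (1 5 3)
  after g: (2 4 6 3 5)
  after f': (1 2 6 4 5)

r' g f'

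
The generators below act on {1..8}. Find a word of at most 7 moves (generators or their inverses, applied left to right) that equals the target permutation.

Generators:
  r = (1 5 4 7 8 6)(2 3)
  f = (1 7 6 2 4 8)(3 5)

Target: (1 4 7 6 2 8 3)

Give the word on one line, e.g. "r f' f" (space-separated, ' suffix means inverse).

f' r' f' r r

  after f': (1 8 4 2 6 7)(3 5)
  after r': (1 7 6 4 3)(2 8 5)
  after f': (2 4 5 6)(3 8)
  after r: (1 5)(2 7 8)(3 6)
  after r: (1 4 7 6 2 8 3)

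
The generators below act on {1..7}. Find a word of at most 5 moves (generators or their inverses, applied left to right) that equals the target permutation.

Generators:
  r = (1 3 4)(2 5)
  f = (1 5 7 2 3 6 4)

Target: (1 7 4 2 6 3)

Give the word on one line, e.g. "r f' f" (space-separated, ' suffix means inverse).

f f r

  after f: (1 5 7 2 3 6 4)
  after f: (1 7 3 4 5 2 6)
  after r: (1 7 4 2 6 3)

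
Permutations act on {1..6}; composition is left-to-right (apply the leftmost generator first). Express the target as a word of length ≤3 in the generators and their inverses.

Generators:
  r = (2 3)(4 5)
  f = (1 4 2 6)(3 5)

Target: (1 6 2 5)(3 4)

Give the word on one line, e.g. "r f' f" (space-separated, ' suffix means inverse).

r' f'

  after r': (2 3)(4 5)
  after f': (1 6 2 5)(3 4)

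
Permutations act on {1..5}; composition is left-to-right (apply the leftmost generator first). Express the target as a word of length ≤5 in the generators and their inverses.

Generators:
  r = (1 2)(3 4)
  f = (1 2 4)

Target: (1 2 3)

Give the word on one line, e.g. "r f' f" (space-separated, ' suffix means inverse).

r' f' r

  after r': (1 2)(3 4)
  after f': (2 4 3)
  after r: (1 2 3)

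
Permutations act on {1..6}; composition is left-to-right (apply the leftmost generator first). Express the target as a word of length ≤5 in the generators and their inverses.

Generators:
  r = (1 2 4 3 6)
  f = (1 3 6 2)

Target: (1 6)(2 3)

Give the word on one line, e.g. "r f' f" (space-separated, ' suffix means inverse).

f r r f r

  after f: (1 3 6 2)
  after r: (1 6 4 3)
  after r: (2 4 6 3)
  after f: (1 3)(2 4)
  after r: (1 6)(2 3)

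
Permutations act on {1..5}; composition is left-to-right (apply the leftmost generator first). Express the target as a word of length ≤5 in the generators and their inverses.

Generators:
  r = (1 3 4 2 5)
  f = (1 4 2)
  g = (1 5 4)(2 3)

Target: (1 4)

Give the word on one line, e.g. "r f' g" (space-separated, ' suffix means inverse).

  after g: (1 5 4)(2 3)
  after f': (1 5)(2 3 4)
  after r': (1 2)
  after f': (1 4)

g f' r' f'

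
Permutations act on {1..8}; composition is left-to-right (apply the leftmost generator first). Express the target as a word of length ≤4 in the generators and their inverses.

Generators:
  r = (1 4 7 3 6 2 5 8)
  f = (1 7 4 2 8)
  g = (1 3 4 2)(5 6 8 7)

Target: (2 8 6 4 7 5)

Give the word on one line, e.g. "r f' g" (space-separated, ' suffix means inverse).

r' f' g

  after r': (1 8 5 2 6 3 7 4)
  after f': (1 2 6 3)(4 8 5)
  after g: (2 8 6 4 7 5)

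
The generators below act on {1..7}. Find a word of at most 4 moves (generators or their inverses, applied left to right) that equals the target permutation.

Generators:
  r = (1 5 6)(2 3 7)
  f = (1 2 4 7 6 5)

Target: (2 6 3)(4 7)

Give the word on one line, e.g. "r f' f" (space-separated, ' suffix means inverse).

f' r r

  after f': (1 5 6 7 4 2)
  after r: (1 6 2 5)(3 7 4)
  after r: (2 6 3)(4 7)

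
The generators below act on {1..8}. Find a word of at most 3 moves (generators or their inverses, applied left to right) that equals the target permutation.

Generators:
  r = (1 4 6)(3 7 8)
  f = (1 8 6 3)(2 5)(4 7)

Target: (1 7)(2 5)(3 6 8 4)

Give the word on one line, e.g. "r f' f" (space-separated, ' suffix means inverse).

  after f: (1 8 6 3)(2 5)(4 7)
  after r: (1 3 4 8)(2 5)(6 7)
  after r: (1 7)(2 5)(3 6 8 4)

f r r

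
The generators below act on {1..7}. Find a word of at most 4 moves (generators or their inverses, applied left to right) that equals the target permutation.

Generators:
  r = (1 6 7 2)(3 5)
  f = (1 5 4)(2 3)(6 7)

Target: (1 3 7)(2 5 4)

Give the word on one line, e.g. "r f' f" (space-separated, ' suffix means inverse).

f r'

  after f: (1 5 4)(2 3)(6 7)
  after r': (1 3 7)(2 5 4)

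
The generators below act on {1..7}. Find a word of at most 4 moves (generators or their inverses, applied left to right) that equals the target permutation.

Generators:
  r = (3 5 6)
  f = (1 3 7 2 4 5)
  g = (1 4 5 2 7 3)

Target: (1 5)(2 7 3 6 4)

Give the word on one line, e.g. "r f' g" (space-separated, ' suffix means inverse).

r r f'

  after r: (3 5 6)
  after r: (3 6 5)
  after f': (1 5)(2 7 3 6 4)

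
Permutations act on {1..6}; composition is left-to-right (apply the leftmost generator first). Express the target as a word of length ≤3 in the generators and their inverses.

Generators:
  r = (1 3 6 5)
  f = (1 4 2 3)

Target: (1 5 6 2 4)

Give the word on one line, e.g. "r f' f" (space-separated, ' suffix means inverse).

  after r': (1 5 6 3)
  after f': (1 5 6 2 4)

r' f'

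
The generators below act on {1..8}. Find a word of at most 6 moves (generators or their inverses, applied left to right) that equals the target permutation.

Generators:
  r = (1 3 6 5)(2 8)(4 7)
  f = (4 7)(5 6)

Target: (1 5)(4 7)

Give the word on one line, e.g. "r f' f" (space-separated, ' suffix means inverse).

r' f r f f

  after r': (1 5 6 3)(2 8)(4 7)
  after f: (1 6 3)(2 8)
  after r: (1 5)(4 7)
  after f: (1 6 5)
  after f: (1 5)(4 7)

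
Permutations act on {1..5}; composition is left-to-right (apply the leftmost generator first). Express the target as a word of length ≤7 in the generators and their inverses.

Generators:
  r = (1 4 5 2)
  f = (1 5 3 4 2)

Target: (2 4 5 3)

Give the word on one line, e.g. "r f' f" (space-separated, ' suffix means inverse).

  after r': (1 2 5 4)
  after r': (1 5)(2 4)
  after f': (2 3 5)
  after r': (1 2 3 4)
  after f: (2 4 5 3)

r' r' f' r' f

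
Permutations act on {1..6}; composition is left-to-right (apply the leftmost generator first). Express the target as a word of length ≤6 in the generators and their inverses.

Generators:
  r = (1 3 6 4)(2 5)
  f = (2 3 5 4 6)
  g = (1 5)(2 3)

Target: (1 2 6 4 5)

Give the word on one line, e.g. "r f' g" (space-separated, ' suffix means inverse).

  after r': (1 4 6 3)(2 5)
  after g: (1 4 6 2)(3 5)
  after r': (1 6 5)(2 4 3)
  after f: (1 2 6 4 5)

r' g r' f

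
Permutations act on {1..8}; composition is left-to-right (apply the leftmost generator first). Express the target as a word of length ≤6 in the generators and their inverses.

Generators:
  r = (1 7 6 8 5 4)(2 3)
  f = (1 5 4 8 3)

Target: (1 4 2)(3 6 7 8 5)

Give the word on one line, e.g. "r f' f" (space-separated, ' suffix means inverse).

r' f r f' r'

  after r': (1 4 5 8 6 7)(2 3)
  after f: (1 8 6 7 5 3 2)
  after r: (1 5 2 7 4)
  after f': (2 7 5)(3 8 4)
  after r': (1 4 2)(3 6 7 8 5)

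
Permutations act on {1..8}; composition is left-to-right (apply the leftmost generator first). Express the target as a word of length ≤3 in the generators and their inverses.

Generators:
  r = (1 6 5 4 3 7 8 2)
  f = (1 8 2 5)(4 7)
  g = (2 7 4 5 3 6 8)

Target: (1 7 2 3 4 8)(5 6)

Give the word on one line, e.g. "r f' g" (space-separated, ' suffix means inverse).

f' g' g'

  after f': (1 5 2 8)(4 7)
  after g': (1 4 2 6 3 5 8)
  after g': (1 7 2 3 4 8)(5 6)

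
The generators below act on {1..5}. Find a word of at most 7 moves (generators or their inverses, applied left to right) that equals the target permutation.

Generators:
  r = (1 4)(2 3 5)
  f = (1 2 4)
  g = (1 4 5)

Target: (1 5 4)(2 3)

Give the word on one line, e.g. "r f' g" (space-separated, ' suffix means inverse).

f r f r' r'

  after f: (1 2 4)
  after r: (1 3 5 2)
  after f: (1 3 5 4)
  after r': (1 2 5)
  after r': (1 5 4)(2 3)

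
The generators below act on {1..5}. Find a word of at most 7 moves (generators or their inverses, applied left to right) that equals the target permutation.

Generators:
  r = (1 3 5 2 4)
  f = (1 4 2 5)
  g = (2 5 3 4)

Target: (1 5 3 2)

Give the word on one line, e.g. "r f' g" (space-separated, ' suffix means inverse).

f g' r r g

  after f: (1 4 2 5)
  after g': (1 3 5)
  after r: (1 5 3 2 4)
  after r: (1 2)(3 4)
  after g: (1 5 3 2)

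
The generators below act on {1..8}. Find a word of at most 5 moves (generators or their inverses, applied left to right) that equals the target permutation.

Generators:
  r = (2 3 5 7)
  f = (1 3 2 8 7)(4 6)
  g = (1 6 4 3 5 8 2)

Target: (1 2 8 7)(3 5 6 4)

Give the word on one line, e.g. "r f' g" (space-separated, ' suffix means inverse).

r' f r g' f

  after r': (2 7 5 3)
  after f: (1 3 8 7 5 2)(4 6)
  after r: (1 5 3 8 2)(4 6)
  after g': (1 3 5 4)
  after f: (1 2 8 7)(3 5 6 4)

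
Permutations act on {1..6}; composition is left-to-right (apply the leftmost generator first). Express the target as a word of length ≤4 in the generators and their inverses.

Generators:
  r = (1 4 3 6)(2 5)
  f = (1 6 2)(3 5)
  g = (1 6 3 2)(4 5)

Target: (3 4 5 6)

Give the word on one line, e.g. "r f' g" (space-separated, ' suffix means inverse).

  after g': (1 2 3 6)(4 5)
  after g': (1 3)(2 6)
  after r: (1 6 5 2)(3 4)
  after f': (3 4 5 6)

g' g' r f'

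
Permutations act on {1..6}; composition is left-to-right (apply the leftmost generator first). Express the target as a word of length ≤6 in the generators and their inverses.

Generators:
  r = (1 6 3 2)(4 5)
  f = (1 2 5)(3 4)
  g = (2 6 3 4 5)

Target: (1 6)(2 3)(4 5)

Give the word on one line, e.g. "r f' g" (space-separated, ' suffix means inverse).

  after f': (1 5 2)(3 4)
  after g': (1 4 6 2)
  after f': (1 3 4 6)(2 5)
  after r': (1 6 2 4)(3 5)
  after f': (1 6)(2 3)(4 5)

f' g' f' r' f'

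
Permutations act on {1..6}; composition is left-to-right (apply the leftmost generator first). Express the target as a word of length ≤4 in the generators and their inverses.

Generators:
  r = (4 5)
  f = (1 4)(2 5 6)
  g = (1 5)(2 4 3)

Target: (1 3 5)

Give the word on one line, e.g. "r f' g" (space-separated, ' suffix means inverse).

f' g' g' f

  after f': (1 4)(2 6 5)
  after g': (1 2 6)(3 4 5)
  after g': (1 3 2 6 5 4)
  after f: (1 3 5)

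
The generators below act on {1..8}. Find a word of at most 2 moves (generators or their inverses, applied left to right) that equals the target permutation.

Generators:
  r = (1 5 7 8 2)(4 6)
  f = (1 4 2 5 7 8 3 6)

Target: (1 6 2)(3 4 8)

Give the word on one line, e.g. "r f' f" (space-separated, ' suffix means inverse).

  after f: (1 4 2 5 7 8 3 6)
  after r': (1 6 2)(3 4 8)

f r'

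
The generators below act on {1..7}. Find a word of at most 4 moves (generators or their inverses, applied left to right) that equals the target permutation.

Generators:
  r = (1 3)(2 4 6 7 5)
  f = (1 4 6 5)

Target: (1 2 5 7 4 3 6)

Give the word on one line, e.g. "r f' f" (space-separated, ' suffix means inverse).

  after f': (1 5 6 4)
  after r: (1 2 4 3)(5 7)
  after f': (1 2)(3 5 7 6 4)
  after f': (1 2 5 7 4 3 6)

f' r f' f'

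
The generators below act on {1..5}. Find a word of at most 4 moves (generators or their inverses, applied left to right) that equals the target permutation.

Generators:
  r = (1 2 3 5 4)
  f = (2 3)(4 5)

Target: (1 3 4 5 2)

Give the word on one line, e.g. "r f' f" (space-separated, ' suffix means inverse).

  after r: (1 2 3 5 4)
  after f: (1 3 4)
  after r': (1 2)(3 5)
  after f: (1 3 4 5 2)

r f r' f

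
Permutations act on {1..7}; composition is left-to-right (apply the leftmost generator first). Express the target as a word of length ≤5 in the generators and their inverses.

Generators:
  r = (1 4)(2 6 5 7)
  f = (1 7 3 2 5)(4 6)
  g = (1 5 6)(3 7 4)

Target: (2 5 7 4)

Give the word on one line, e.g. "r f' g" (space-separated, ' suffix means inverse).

  after f: (1 7 3 2 5)(4 6)
  after r': (1 5 4 2 6)(3 7)
  after g': (2 5 7 4)

f r' g'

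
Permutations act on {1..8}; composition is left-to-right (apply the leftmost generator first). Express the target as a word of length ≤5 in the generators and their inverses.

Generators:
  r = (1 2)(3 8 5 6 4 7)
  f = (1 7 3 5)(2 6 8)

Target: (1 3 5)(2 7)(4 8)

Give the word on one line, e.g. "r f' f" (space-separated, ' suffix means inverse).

r f f r'

  after r: (1 2)(3 8 5 6 4 7)
  after f: (1 6 4 3 2 7 5 8)
  after f: (1 8 7)(2 3 6 4 5)
  after r': (1 3 5)(2 7)(4 8)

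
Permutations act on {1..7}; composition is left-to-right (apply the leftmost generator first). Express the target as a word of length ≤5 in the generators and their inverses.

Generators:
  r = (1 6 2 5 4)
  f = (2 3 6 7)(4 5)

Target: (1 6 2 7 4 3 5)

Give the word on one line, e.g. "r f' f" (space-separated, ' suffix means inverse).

  after r: (1 6 2 5 4)
  after f': (1 3 2 4)(6 7)
  after r: (1 3 5 4 6 7 2)
  after r: (1 3 4 2 6 7 5)
  after f: (1 6 2 7 4 3 5)

r f' r r f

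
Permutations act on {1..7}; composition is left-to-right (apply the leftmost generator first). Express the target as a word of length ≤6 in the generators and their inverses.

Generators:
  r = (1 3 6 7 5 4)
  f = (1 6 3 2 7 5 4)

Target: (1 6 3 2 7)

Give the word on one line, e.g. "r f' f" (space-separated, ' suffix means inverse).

  after r': (1 4 5 7 6 3)
  after f: (2 7 3 6)
  after r: (1 3 7 6 2 5 4)
  after f': (1 6 3 2 7)

r' f r f'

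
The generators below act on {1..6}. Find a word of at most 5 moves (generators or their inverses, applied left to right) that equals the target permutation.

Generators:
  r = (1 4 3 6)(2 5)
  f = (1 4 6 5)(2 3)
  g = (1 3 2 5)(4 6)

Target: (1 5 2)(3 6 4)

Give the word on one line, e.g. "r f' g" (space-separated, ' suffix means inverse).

g f' r

  after g: (1 3 2 5)(4 6)
  after f': (1 2 6)
  after r: (1 5 2)(3 6 4)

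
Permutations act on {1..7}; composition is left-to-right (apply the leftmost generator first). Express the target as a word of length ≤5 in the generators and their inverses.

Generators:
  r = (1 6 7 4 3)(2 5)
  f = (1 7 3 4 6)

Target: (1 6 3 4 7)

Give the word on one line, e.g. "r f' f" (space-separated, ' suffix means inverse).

  after r': (1 3 4 7 6)(2 5)
  after f: (1 4 3 6 7)(2 5)
  after r': (1 7 3)
  after f': (3 6 4)
  after f': (1 6 3 4 7)

r' f r' f' f'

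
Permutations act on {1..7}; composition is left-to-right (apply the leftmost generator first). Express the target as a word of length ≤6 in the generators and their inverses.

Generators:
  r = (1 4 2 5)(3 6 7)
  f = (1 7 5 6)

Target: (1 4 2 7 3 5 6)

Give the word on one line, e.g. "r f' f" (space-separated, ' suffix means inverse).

r f f f

  after r: (1 4 2 5)(3 6 7)
  after f: (1 4 2 6 5 7 3)
  after f: (1 4 2)(3 7)
  after f: (1 4 2 7 3 5 6)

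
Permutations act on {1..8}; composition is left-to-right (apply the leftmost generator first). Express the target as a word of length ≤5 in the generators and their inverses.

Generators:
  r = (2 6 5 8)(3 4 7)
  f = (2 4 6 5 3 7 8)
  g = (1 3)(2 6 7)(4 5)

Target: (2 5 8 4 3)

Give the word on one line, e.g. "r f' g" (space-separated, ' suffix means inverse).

g g r' f r

  after g: (1 3)(2 6 7)(4 5)
  after g: (2 7 6)
  after r': (2 4 3 7)(5 6 8)
  after f: (2 6)(3 8)(4 7)
  after r: (2 5 8 4 3)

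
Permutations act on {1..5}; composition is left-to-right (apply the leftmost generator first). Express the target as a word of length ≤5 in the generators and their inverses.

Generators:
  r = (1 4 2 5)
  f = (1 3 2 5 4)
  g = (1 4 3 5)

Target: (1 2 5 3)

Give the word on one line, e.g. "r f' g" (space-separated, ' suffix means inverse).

  after r: (1 4 2 5)
  after f: (2 4 5 3)
  after r': (1 5 3 4 2)
  after r': (1 2 5 3)

r f r' r'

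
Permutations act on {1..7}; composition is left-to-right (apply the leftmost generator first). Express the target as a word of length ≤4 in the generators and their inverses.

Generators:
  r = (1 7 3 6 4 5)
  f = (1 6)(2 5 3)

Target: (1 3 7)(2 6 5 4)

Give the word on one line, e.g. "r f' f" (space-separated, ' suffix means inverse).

r f' r

  after r: (1 7 3 6 4 5)
  after f': (1 7 5 6 4 2 3)
  after r: (1 3 7)(2 6 5 4)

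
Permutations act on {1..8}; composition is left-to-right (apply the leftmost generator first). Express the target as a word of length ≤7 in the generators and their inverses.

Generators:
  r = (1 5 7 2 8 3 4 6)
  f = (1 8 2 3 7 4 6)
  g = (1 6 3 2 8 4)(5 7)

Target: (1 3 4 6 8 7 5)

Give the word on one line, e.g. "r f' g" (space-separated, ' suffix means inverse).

  after r': (1 6 4 3 8 2 7 5)
  after f': (1 4 2 3)(5 6 7)
  after f': (1 7 5 4 8)(3 6)
  after r: (1 2 8 5 6 4 3)
  after g': (1 3 4 6 8 7 5)

r' f' f' r g'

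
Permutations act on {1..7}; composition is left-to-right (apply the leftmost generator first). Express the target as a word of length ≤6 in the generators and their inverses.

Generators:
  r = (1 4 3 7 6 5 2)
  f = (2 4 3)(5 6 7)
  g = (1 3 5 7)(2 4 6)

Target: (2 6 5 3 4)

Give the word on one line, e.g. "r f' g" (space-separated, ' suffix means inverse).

  after r: (1 4 3 7 6 5 2)
  after g: (1 6 7 2 3)(4 5)
  after r': (1 7 5)(2 4 6 3)
  after g: (2 6 5 3 4)

r g r' g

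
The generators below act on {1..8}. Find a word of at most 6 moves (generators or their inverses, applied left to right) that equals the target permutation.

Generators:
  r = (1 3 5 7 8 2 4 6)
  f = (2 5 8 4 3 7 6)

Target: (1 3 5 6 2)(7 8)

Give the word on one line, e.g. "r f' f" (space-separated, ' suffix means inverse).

  after r: (1 3 5 7 8 2 4 6)
  after r: (1 5 8 4)(2 6 3 7)
  after r: (1 7 4 3 8 6 5 2)
  after f': (1 3 5 6 2)(7 8)

r r r f'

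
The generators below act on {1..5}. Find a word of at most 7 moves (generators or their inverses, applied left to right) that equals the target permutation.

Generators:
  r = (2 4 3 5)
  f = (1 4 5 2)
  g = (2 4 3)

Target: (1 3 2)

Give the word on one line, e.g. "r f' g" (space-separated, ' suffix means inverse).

  after r: (2 4 3 5)
  after r: (2 3)(4 5)
  after g: (3 4 5)
  after f: (1 4 2)(3 5)
  after r: (1 3 2)

r r g f r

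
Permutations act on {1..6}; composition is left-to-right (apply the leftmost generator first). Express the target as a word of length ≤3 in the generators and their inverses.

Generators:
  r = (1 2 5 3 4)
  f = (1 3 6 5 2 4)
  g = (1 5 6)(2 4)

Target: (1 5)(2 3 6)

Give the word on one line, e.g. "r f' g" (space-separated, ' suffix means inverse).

f r'

  after f: (1 3 6 5 2 4)
  after r': (1 5)(2 3 6)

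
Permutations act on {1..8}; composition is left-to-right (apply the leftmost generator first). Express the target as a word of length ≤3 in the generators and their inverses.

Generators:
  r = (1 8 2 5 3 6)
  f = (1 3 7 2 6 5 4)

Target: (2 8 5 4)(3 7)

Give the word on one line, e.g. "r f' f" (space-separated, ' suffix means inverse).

  after f: (1 3 7 2 6 5 4)
  after r: (1 6 3 7 5 4 8 2)
  after r: (2 8 5 4)(3 7)

f r r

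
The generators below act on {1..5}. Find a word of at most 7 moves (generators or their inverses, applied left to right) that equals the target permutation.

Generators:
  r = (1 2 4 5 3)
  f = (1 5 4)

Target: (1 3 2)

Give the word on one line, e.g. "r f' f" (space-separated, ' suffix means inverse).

  after r: (1 2 4 5 3)
  after f: (1 2)(3 5)
  after r': (2 3 4)
  after f: (1 5 4 2 3)
  after r: (1 3 2)

r f r' f r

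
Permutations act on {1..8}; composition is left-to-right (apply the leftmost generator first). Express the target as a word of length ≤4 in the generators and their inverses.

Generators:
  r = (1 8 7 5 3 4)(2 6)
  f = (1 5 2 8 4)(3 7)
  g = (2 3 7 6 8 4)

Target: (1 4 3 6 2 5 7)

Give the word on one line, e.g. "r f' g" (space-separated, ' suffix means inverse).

  after g': (2 4 8 6 7 3)
  after r: (1 8 2)(3 6 5)(4 7)
  after f: (1 4 3 6 2 5 7)

g' r f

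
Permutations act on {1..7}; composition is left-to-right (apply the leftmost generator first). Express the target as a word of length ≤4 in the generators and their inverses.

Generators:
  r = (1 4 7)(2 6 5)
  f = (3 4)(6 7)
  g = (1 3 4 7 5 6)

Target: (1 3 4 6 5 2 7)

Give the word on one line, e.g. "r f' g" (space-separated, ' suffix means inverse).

r' r' f

  after r': (1 7 4)(2 5 6)
  after r': (1 4 7)(2 6 5)
  after f: (1 3 4 6 5 2 7)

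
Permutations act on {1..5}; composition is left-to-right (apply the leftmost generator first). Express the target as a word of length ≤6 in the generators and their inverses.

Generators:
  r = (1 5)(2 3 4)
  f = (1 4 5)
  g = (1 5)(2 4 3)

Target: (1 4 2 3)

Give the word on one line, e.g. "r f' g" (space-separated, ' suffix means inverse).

  after g': (1 5)(2 3 4)
  after r: (2 4 3)
  after g: (1 5)(2 3 4)
  after f': (1 4 2 3)

g' r g f'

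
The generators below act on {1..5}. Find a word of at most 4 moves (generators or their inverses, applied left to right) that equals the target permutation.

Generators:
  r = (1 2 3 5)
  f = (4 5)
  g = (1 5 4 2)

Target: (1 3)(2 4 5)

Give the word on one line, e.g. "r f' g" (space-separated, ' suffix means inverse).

  after g: (1 5 4 2)
  after r': (1 3 2 5 4)
  after g: (1 3)(2 4 5)

g r' g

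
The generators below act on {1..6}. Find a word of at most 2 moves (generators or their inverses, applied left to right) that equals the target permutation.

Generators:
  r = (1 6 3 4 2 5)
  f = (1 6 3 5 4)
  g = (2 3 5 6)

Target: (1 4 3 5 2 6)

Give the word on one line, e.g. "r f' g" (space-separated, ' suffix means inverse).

  after f': (1 4 5 3 6)
  after g': (1 4 3 5 2 6)

f' g'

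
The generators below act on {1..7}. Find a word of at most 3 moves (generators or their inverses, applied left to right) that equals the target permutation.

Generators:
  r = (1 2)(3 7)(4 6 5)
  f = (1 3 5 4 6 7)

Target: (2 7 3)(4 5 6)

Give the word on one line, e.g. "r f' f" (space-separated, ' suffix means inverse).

f' r f'

  after f': (1 7 6 4 5 3)
  after r: (1 3 2)(5 7)
  after f': (2 7 3)(4 5 6)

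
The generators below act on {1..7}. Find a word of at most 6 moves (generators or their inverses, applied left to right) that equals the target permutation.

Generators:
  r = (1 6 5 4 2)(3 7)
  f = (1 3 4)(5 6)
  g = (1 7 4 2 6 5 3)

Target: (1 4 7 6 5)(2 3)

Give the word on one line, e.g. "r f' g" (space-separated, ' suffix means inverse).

g f' r g' r

  after g: (1 7 4 2 6 5 3)
  after f': (1 7 3 4 2 5)
  after r: (1 3 2 4)(5 6)
  after g': (1 5 2 7)(3 4)
  after r: (1 4 7 6 5)(2 3)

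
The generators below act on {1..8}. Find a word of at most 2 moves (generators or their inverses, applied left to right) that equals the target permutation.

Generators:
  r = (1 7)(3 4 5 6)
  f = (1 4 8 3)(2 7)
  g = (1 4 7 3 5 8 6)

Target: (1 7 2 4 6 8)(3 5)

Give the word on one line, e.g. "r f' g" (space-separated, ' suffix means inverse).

  after f': (1 3 8 4)(2 7)
  after g': (1 7 2 4 6 8)(3 5)

f' g'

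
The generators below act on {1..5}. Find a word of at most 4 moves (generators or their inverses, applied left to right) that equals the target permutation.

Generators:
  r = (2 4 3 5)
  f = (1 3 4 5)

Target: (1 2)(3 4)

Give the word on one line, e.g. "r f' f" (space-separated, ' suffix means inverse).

  after f: (1 3 4 5)
  after f: (1 4)(3 5)
  after r': (1 2 5 4)
  after f: (1 2)(3 4)

f f r' f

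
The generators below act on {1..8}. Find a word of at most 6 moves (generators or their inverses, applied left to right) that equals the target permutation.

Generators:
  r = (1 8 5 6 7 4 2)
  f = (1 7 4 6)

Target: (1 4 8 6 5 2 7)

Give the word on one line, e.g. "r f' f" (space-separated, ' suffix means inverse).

f r f' r

  after f: (1 7 4 6)
  after r: (1 4 7 2)(5 6 8)
  after f': (1 7 2 6 8 5 4)
  after r: (1 4 8 6 5 2 7)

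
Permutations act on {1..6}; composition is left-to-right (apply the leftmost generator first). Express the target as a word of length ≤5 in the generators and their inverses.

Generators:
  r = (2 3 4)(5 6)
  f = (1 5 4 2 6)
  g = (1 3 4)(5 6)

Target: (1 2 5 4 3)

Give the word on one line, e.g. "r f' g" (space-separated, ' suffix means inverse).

  after f: (1 5 4 2 6)
  after g: (1 6 3 4 2 5)
  after r: (1 5)(2 6 4 3)
  after f: (1 4 3 6 2)
  after f: (1 2 5 4 3)

f g r f f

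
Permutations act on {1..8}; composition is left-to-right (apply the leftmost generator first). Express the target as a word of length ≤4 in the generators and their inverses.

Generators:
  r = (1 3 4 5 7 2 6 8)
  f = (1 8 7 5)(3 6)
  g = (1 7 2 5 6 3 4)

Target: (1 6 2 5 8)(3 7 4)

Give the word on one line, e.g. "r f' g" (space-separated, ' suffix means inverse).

g' g' f'

  after g': (1 4 3 6 5 2 7)
  after g': (1 3 5 7 4 6 2)
  after f': (1 6 2 5 8)(3 7 4)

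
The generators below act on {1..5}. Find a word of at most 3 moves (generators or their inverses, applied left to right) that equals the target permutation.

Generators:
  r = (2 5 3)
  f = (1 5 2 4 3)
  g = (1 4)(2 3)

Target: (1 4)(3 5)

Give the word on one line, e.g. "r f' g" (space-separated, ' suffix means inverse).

  after g: (1 4)(2 3)
  after r: (1 4)(3 5)

g r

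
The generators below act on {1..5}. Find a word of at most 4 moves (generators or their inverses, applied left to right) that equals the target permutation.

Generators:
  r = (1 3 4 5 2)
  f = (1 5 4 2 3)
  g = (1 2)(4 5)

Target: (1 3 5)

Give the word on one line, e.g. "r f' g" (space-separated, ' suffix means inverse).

  after r: (1 3 4 5 2)
  after g': (1 3 5)

r g'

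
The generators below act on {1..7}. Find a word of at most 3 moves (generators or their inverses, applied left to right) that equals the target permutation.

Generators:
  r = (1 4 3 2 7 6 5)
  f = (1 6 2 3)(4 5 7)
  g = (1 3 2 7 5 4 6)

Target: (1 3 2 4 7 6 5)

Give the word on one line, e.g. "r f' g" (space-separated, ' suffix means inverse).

g r g'

  after g: (1 3 2 7 5 4 6)
  after r: (1 2 6 4 5 3 7)
  after g': (1 3 2 4 7 6 5)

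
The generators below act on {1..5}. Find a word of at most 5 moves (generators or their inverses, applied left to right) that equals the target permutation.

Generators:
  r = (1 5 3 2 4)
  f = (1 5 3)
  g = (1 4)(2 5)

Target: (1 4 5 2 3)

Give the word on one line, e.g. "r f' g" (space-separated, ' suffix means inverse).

  after r: (1 5 3 2 4)
  after f': (2 4 3)
  after g': (1 4 3 5 2)
  after f': (1 4 5 2 3)

r f' g' f'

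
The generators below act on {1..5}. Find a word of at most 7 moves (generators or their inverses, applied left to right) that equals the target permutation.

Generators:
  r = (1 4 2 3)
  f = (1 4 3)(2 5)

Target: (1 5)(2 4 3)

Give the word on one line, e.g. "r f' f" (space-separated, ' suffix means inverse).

  after r': (1 3 2 4)
  after r': (1 2)(3 4)
  after f': (1 5 2 3)
  after r: (1 5 3 4 2)
  after r: (1 5)(2 4 3)

r' r' f' r r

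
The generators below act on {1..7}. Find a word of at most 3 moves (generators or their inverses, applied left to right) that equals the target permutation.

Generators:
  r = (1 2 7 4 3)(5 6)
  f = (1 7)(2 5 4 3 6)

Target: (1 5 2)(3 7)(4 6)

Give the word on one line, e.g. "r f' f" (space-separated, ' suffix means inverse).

  after r: (1 2 7 4 3)(5 6)
  after f: (1 5 2)(3 7)(4 6)

r f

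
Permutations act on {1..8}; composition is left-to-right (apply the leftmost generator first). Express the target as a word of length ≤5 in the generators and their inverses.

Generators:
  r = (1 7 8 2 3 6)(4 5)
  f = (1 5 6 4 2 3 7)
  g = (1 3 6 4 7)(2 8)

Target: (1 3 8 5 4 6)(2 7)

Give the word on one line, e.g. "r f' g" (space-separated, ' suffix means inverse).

f' g' f' r g

  after f': (1 7 3 2 4 6 5)
  after g': (1 4 3 8 2 6 5 7)
  after f': (1 6)(2 5 3 8 4)
  after r: (2 4 3)(5 6 7 8)
  after g: (1 3 8 5 4 6)(2 7)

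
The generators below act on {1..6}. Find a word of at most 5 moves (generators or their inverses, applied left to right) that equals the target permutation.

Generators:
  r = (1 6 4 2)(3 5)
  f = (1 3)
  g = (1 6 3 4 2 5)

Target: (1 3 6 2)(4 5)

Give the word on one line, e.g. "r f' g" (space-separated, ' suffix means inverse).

  after r': (1 2 4 6)(3 5)
  after f': (1 2 4 6 3 5)
  after r': (1 4)(2 6 5)
  after g': (1 3 6 2)(4 5)

r' f' r' g'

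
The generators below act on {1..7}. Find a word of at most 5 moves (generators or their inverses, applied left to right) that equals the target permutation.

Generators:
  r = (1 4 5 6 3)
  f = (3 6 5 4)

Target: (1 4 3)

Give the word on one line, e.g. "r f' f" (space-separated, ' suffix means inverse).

r' f' r f

  after r': (1 3 6 5 4)
  after f': (1 4)
  after r: (1 5 6 3)
  after f: (1 4 3)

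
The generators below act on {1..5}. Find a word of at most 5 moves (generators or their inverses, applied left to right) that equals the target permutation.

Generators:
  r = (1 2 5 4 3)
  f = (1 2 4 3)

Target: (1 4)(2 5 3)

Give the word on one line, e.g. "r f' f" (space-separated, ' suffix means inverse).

f r' f f

  after f: (1 2 4 3)
  after r': (2 5)
  after f: (1 2 5 4 3)
  after f: (1 4)(2 5 3)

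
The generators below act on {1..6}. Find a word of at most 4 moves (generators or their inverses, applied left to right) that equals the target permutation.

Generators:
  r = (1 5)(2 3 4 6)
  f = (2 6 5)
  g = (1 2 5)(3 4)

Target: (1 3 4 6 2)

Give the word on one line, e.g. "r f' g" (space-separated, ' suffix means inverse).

  after g': (1 5 2)(3 4)
  after g': (1 2 5)
  after r: (1 3 4 6 2)

g' g' r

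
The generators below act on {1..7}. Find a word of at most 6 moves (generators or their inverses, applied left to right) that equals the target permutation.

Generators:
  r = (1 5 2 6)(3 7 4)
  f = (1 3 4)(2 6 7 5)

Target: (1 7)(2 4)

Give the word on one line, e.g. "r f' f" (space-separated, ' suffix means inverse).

  after r: (1 5 2 6)(3 7 4)
  after r: (1 2)(3 4 7)(5 6)
  after f: (1 6 2 3)(4 5 7)
  after f: (1 7)(2 4)

r r f f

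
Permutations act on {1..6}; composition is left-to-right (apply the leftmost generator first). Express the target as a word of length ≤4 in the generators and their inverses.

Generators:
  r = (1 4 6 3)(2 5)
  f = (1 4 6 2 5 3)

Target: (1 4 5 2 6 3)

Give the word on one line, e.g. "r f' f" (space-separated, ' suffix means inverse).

  after r': (1 3 6 4)(2 5)
  after r': (1 6)(3 4)
  after f': (1 4 5 2 6 3)

r' r' f'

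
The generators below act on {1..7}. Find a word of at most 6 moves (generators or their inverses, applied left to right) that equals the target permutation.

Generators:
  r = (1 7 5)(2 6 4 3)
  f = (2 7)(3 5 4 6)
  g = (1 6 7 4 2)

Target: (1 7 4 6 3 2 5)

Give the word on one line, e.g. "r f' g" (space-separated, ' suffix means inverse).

  after f': (2 7)(3 6 4 5)
  after f': (3 4)(5 6)
  after g': (1 2 4 3 7 6 5)
  after f': (1 7 4 6 3 2 5)

f' f' g' f'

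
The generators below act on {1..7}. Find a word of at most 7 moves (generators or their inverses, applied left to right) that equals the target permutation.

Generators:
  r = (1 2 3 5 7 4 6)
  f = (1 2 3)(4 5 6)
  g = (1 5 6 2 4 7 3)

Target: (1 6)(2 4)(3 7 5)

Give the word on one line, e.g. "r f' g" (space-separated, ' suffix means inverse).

  after g': (1 3 7 4 2 6 5)
  after r': (1 2 4)(3 5 6)
  after f: (1 3 6)(2 5 4)
  after f: (2 6)(3 4)
  after r': (1 6)(2 4)(3 7 5)

g' r' f f r'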